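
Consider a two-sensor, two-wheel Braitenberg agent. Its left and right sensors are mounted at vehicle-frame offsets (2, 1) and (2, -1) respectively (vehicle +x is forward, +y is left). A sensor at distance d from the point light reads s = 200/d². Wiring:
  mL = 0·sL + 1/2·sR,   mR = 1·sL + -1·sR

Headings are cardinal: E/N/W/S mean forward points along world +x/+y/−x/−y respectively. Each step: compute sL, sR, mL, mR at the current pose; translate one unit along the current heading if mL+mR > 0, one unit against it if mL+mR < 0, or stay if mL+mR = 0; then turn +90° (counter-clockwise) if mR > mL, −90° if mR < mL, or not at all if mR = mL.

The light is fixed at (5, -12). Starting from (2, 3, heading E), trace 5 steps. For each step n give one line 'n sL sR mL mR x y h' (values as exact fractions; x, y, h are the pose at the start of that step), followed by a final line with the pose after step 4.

0 200/257 200/197 100/197 -12000/50629 2 3 E
1 20/17 100/89 50/89 80/1513 3 3 S
2 40/37 200/241 100/241 2240/8917 3 2 W
3 25/34 10/13 5/13 -15/442 2 2 N
4 200/257 200/197 100/197 -12000/50629 2 3 E
final 3 3 S

n=0: pose=(2,3,E); sL=200/257, sR=200/197; mL=100/197, mR=-12000/50629; mL+mR=13700/50629 → advance +1; mR−mL=-37700/50629 → turn -1·90°
n=1: pose=(3,3,S); sL=20/17, sR=100/89; mL=50/89, mR=80/1513; mL+mR=930/1513 → advance +1; mR−mL=-770/1513 → turn -1·90°
n=2: pose=(3,2,W); sL=40/37, sR=200/241; mL=100/241, mR=2240/8917; mL+mR=5940/8917 → advance +1; mR−mL=-1460/8917 → turn -1·90°
n=3: pose=(2,2,N); sL=25/34, sR=10/13; mL=5/13, mR=-15/442; mL+mR=155/442 → advance +1; mR−mL=-185/442 → turn -1·90°
n=4: pose=(2,3,E); sL=200/257, sR=200/197; mL=100/197, mR=-12000/50629; mL+mR=13700/50629 → advance +1; mR−mL=-37700/50629 → turn -1·90°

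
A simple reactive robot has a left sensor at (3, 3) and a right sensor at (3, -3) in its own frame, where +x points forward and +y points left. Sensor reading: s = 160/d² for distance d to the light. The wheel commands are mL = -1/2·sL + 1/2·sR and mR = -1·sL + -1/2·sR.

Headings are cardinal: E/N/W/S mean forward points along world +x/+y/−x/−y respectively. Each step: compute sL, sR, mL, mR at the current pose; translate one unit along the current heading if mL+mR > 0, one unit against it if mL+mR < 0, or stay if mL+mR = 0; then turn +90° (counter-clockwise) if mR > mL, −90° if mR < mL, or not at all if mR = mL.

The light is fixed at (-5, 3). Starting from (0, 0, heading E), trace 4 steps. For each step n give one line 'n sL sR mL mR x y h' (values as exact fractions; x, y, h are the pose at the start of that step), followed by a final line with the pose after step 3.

n=0: pose=(0,0,E); sL=5/2, sR=8/5; mL=-9/20, mR=-33/10; mL+mR=-15/4 → advance -1; mR−mL=-57/20 → turn -1·90°
n=1: pose=(-1,0,S); sL=32/17, sR=160/37; mL=768/629, mR=-2544/629; mL+mR=-48/17 → advance -1; mR−mL=-3312/629 → turn -1·90°
n=2: pose=(-1,1,W); sL=80/13, sR=80; mL=480/13, mR=-600/13; mL+mR=-120/13 → advance -1; mR−mL=-1080/13 → turn -1·90°
n=3: pose=(0,1,N); sL=32, sR=32/13; mL=-192/13, mR=-432/13; mL+mR=-48 → advance -1; mR−mL=-240/13 → turn -1·90°

0 5/2 8/5 -9/20 -33/10 0 0 E
1 32/17 160/37 768/629 -2544/629 -1 0 S
2 80/13 80 480/13 -600/13 -1 1 W
3 32 32/13 -192/13 -432/13 0 1 N
final 0 0 E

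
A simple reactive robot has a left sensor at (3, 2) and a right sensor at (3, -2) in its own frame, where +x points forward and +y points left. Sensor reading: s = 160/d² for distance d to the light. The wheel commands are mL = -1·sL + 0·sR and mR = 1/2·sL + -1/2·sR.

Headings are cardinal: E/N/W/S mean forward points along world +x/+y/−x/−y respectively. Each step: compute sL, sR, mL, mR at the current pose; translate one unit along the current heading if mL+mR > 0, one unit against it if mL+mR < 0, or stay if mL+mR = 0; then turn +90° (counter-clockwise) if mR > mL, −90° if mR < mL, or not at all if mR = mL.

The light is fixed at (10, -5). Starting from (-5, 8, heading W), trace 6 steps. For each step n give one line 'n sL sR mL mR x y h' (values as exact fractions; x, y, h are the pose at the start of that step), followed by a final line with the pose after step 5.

0 32/89 160/549 -32/89 1664/48861 -5 8 W
1 40/61 40/89 -40/61 560/5429 -4 8 S
2 160/377 32/53 -160/377 -1792/19981 -4 9 E
3 80/289 80/229 -80/289 -2400/66181 -5 9 N
4 32/89 160/549 -32/89 1664/48861 -5 8 W
5 40/61 40/89 -40/61 560/5429 -4 8 S
final -4 9 E

n=0: pose=(-5,8,W); sL=32/89, sR=160/549; mL=-32/89, mR=1664/48861; mL+mR=-15904/48861 → advance -1; mR−mL=19232/48861 → turn +1·90°
n=1: pose=(-4,8,S); sL=40/61, sR=40/89; mL=-40/61, mR=560/5429; mL+mR=-3000/5429 → advance -1; mR−mL=4120/5429 → turn +1·90°
n=2: pose=(-4,9,E); sL=160/377, sR=32/53; mL=-160/377, mR=-1792/19981; mL+mR=-10272/19981 → advance -1; mR−mL=6688/19981 → turn +1·90°
n=3: pose=(-5,9,N); sL=80/289, sR=80/229; mL=-80/289, mR=-2400/66181; mL+mR=-20720/66181 → advance -1; mR−mL=15920/66181 → turn +1·90°
n=4: pose=(-5,8,W); sL=32/89, sR=160/549; mL=-32/89, mR=1664/48861; mL+mR=-15904/48861 → advance -1; mR−mL=19232/48861 → turn +1·90°
n=5: pose=(-4,8,S); sL=40/61, sR=40/89; mL=-40/61, mR=560/5429; mL+mR=-3000/5429 → advance -1; mR−mL=4120/5429 → turn +1·90°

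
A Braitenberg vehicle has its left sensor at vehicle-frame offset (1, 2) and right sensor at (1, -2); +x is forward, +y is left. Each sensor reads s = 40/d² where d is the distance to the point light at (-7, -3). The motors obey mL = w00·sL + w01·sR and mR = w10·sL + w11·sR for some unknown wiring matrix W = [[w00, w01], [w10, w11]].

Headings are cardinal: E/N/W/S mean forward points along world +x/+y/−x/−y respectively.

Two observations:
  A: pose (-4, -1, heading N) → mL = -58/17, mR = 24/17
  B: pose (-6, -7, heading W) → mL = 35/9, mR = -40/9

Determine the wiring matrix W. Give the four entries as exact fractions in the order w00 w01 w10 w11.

-1 1/2 1/2 -1/2

obs A: pose=(-4,-1,N) → sL=4, sR=20/17, mL=-58/17, mR=24/17
obs B: pose=(-6,-7,W) → sL=10/9, sR=10, mL=35/9, mR=-40/9
sensor matrix S = [[4, 20/17], [10/9, 10]]; det S = 5920/153
solve [mL_A; mL_B] = S·[w00; w01] and [mR_A; mR_B] = S·[w10; w11]:
  w00 = -1, w01 = 1/2, w10 = 1/2, w11 = -1/2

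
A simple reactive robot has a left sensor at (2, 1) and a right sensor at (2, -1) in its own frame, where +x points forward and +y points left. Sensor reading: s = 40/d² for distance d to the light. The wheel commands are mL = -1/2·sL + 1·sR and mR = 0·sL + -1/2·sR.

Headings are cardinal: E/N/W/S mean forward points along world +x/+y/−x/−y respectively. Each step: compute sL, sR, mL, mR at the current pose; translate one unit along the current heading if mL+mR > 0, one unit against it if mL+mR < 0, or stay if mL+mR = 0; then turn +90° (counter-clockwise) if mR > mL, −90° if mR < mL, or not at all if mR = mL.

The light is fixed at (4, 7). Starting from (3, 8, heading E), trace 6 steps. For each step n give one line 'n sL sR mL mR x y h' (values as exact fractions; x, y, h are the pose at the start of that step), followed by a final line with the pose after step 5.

n=0: pose=(3,8,E); sL=8, sR=40; mL=36, mR=-20; mL+mR=16 → advance +1; mR−mL=-56 → turn -1·90°
n=1: pose=(4,8,S); sL=20, sR=20; mL=10, mR=-10; mL+mR=0 → advance +0; mR−mL=-20 → turn -1·90°
n=2: pose=(4,8,W); sL=10, sR=5; mL=0, mR=-5/2; mL+mR=-5/2 → advance -1; mR−mL=-5/2 → turn -1·90°
n=3: pose=(5,8,N); sL=40/9, sR=40/13; mL=100/117, mR=-20/13; mL+mR=-80/117 → advance -1; mR−mL=-280/117 → turn -1·90°
n=4: pose=(5,7,E); sL=4, sR=4; mL=2, mR=-2; mL+mR=0 → advance +0; mR−mL=-4 → turn -1·90°
n=5: pose=(5,7,S); sL=5, sR=10; mL=15/2, mR=-5; mL+mR=5/2 → advance +1; mR−mL=-25/2 → turn -1·90°

0 8 40 36 -20 3 8 E
1 20 20 10 -10 4 8 S
2 10 5 0 -5/2 4 8 W
3 40/9 40/13 100/117 -20/13 5 8 N
4 4 4 2 -2 5 7 E
5 5 10 15/2 -5 5 7 S
final 5 6 W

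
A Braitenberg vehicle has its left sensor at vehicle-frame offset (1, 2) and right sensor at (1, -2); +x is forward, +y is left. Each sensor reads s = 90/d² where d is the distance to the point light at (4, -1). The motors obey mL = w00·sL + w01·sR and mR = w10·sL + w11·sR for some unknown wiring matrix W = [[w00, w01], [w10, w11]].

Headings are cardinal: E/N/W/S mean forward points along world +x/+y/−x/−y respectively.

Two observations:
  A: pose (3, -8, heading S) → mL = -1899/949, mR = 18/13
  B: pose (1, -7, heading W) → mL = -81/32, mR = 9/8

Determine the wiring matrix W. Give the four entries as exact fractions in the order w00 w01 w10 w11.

obs A: pose=(3,-8,S) → sL=18/13, sR=90/73, mL=-1899/949, mR=18/13
obs B: pose=(1,-7,W) → sL=9/8, sR=45/16, mL=-81/32, mR=9/8
sensor matrix S = [[18/13, 90/73], [9/8, 45/16]]; det S = 19035/7592
solve [mL_A; mL_B] = S·[w00; w01] and [mR_A; mR_B] = S·[w10; w11]:
  w00 = -1, w01 = -1/2, w10 = 1, w11 = 0

-1 -1/2 1 0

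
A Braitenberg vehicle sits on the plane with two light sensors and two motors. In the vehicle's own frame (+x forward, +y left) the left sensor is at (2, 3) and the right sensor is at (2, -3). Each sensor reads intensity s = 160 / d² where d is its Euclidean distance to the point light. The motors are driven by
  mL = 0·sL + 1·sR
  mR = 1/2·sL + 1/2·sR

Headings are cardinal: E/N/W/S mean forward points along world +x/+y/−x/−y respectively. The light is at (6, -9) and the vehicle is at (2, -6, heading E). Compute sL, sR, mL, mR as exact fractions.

left sensor world pos  = (4, -3); dL² = 40
right sensor world pos = (4, -9); dR² = 4
sL = 160/40 = 4
sR = 160/4 = 40
mL = 0·sL + 1·sR = 40
mR = 1/2·sL + 1/2·sR = 22

4 40 40 22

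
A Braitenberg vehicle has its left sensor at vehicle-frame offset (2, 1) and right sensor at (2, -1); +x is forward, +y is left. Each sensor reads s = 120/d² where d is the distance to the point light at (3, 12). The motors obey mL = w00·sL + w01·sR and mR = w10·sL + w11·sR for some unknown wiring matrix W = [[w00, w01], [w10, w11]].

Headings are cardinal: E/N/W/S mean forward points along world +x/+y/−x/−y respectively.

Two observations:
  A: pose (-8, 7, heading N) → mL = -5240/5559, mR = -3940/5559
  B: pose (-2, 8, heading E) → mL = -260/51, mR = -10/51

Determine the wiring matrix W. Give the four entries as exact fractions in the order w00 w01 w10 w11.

-1/2 -1/2 1/2 -1

obs A: pose=(-8,7,N) → sL=40/51, sR=120/109, mL=-5240/5559, mR=-3940/5559
obs B: pose=(-2,8,E) → sL=20/3, sR=60/17, mL=-260/51, mR=-10/51
sensor matrix S = [[40/51, 120/109], [20/3, 60/17]]; det S = -144000/31501
solve [mL_A; mL_B] = S·[w00; w01] and [mR_A; mR_B] = S·[w10; w11]:
  w00 = -1/2, w01 = -1/2, w10 = 1/2, w11 = -1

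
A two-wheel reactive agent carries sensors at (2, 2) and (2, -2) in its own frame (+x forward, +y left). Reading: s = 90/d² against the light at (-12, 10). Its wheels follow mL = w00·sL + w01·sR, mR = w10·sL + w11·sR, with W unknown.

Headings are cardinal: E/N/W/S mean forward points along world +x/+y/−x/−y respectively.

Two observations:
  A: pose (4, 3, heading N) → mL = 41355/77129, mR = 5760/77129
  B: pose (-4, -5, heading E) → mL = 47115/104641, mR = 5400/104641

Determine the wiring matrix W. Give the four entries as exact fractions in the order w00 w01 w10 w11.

obs A: pose=(4,3,N) → sL=90/221, sR=90/349, mL=41355/77129, mR=5760/77129
obs B: pose=(-4,-5,E) → sL=90/269, sR=90/389, mL=47115/104641, mR=5400/104641
sensor matrix S = [[90/221, 90/349], [90/269, 90/389]]; det S = 64087200/8070855689
solve [mL_A; mL_B] = S·[w00; w01] and [mR_A; mR_B] = S·[w10; w11]:
  w00 = 1, w01 = 1/2, w10 = 1/2, w11 = -1/2

1 1/2 1/2 -1/2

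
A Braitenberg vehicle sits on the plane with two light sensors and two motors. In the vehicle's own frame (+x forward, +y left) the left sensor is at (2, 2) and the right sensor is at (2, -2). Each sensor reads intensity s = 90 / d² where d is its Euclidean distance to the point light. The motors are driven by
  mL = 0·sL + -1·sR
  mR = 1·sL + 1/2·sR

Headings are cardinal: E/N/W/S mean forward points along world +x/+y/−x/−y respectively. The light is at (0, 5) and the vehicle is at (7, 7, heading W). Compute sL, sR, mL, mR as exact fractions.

left sensor world pos  = (5, 5); dL² = 25
right sensor world pos = (5, 9); dR² = 41
sL = 90/25 = 18/5
sR = 90/41 = 90/41
mL = 0·sL + -1·sR = -90/41
mR = 1·sL + 1/2·sR = 963/205

18/5 90/41 -90/41 963/205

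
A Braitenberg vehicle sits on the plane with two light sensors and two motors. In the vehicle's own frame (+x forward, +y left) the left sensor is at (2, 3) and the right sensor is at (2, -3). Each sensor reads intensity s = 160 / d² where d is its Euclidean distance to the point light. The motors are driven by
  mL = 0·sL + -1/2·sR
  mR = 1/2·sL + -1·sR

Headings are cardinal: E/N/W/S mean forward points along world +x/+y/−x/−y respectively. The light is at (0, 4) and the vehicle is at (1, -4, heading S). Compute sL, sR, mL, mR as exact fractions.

40/29 20/13 -10/13 -320/377

left sensor world pos  = (4, -6); dL² = 116
right sensor world pos = (-2, -6); dR² = 104
sL = 160/116 = 40/29
sR = 160/104 = 20/13
mL = 0·sL + -1/2·sR = -10/13
mR = 1/2·sL + -1·sR = -320/377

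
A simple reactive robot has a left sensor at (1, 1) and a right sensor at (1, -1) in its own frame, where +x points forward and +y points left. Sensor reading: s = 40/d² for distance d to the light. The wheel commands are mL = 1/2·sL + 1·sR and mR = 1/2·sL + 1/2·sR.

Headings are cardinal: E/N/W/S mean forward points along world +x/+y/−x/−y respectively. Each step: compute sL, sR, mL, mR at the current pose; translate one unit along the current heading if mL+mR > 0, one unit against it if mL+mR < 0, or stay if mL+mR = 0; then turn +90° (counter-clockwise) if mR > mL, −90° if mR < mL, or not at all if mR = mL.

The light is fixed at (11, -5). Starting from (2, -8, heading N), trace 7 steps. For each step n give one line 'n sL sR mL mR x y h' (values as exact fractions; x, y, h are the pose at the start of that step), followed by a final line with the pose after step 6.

0 5/13 10/17 345/442 215/442 2 -8 N
1 8/13 40/73 812/949 552/949 2 -7 E
2 20/29 4/9 206/261 148/261 3 -7 S
3 40/97 8/17 1116/1649 728/1649 3 -8 W
4 5/13 10/17 345/442 215/442 2 -8 N
5 8/13 40/73 812/949 552/949 2 -7 E
6 20/29 4/9 206/261 148/261 3 -7 S
final 3 -8 W

n=0: pose=(2,-8,N); sL=5/13, sR=10/17; mL=345/442, mR=215/442; mL+mR=280/221 → advance +1; mR−mL=-5/17 → turn -1·90°
n=1: pose=(2,-7,E); sL=8/13, sR=40/73; mL=812/949, mR=552/949; mL+mR=1364/949 → advance +1; mR−mL=-20/73 → turn -1·90°
n=2: pose=(3,-7,S); sL=20/29, sR=4/9; mL=206/261, mR=148/261; mL+mR=118/87 → advance +1; mR−mL=-2/9 → turn -1·90°
n=3: pose=(3,-8,W); sL=40/97, sR=8/17; mL=1116/1649, mR=728/1649; mL+mR=1844/1649 → advance +1; mR−mL=-4/17 → turn -1·90°
n=4: pose=(2,-8,N); sL=5/13, sR=10/17; mL=345/442, mR=215/442; mL+mR=280/221 → advance +1; mR−mL=-5/17 → turn -1·90°
n=5: pose=(2,-7,E); sL=8/13, sR=40/73; mL=812/949, mR=552/949; mL+mR=1364/949 → advance +1; mR−mL=-20/73 → turn -1·90°
n=6: pose=(3,-7,S); sL=20/29, sR=4/9; mL=206/261, mR=148/261; mL+mR=118/87 → advance +1; mR−mL=-2/9 → turn -1·90°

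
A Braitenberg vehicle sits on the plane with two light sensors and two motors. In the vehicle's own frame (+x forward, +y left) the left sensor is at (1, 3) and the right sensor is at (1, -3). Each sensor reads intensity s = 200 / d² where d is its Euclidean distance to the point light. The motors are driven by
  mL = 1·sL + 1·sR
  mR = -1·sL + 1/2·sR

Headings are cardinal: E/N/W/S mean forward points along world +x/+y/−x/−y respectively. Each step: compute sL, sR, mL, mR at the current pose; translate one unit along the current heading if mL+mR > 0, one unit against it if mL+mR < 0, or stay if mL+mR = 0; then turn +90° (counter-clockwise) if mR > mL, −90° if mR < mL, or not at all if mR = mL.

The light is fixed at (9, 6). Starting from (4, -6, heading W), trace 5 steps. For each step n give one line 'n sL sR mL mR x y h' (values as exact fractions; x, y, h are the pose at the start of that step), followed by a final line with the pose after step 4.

n=0: pose=(4,-6,W); sL=200/261, sR=200/117; mL=2800/1131, mR=100/1131; mL+mR=100/39 → advance +1; mR−mL=-900/377 → turn -1·90°
n=1: pose=(3,-6,N); sL=100/101, sR=20/13; mL=3320/1313, mR=-290/1313; mL+mR=30/13 → advance +1; mR−mL=-3610/1313 → turn -1·90°
n=2: pose=(3,-5,E); sL=200/89, sR=200/221; mL=62000/19669, mR=-35300/19669; mL+mR=300/221 → advance +1; mR−mL=-97300/19669 → turn -1·90°
n=3: pose=(4,-5,S); sL=50/37, sR=25/26; mL=2225/962, mR=-1675/1924; mL+mR=75/52 → advance +1; mR−mL=-6125/1924 → turn -1·90°
n=4: pose=(4,-6,W); sL=200/261, sR=200/117; mL=2800/1131, mR=100/1131; mL+mR=100/39 → advance +1; mR−mL=-900/377 → turn -1·90°

0 200/261 200/117 2800/1131 100/1131 4 -6 W
1 100/101 20/13 3320/1313 -290/1313 3 -6 N
2 200/89 200/221 62000/19669 -35300/19669 3 -5 E
3 50/37 25/26 2225/962 -1675/1924 4 -5 S
4 200/261 200/117 2800/1131 100/1131 4 -6 W
final 3 -6 N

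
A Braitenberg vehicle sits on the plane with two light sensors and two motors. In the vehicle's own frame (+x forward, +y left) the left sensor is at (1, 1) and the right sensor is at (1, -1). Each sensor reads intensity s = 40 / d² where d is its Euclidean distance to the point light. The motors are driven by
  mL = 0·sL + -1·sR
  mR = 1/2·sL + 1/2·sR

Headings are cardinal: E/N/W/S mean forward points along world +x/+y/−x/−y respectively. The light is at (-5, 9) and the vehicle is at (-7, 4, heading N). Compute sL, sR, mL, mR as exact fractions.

left sensor world pos  = (-8, 5); dL² = 25
right sensor world pos = (-6, 5); dR² = 17
sL = 40/25 = 8/5
sR = 40/17 = 40/17
mL = 0·sL + -1·sR = -40/17
mR = 1/2·sL + 1/2·sR = 168/85

8/5 40/17 -40/17 168/85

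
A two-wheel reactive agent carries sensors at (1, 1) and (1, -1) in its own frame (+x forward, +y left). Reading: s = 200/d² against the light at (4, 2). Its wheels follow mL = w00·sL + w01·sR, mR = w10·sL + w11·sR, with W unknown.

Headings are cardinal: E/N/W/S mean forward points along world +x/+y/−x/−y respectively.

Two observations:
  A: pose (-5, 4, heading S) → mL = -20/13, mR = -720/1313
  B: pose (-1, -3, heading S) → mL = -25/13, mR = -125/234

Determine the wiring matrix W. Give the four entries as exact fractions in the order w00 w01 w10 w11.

-1/2 0 -1/2 1/2

obs A: pose=(-5,4,S) → sL=40/13, sR=200/101, mL=-20/13, mR=-720/1313
obs B: pose=(-1,-3,S) → sL=50/13, sR=25/9, mL=-25/13, mR=-125/234
sensor matrix S = [[40/13, 200/101], [50/13, 25/9]]; det S = 11000/11817
solve [mL_A; mL_B] = S·[w00; w01] and [mR_A; mR_B] = S·[w10; w11]:
  w00 = -1/2, w01 = 0, w10 = -1/2, w11 = 1/2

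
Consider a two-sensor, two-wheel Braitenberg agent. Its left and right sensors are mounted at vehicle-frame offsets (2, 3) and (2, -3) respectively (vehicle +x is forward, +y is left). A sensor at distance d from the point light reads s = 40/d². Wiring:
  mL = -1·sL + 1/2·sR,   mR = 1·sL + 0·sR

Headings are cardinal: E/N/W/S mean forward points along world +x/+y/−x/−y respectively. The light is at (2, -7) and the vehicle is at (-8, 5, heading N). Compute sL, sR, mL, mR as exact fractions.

8/73 8/49 -100/3577 8/73

left sensor world pos  = (-11, 7); dL² = 365
right sensor world pos = (-5, 7); dR² = 245
sL = 40/365 = 8/73
sR = 40/245 = 8/49
mL = -1·sL + 1/2·sR = -100/3577
mR = 1·sL + 0·sR = 8/73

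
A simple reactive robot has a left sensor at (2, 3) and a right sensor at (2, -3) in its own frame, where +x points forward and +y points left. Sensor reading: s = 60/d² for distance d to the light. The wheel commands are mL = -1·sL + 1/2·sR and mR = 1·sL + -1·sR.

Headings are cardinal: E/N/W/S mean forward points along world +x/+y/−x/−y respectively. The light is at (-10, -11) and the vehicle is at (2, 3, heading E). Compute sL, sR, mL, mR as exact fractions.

left sensor world pos  = (4, 6); dL² = 485
right sensor world pos = (4, 0); dR² = 317
sL = 60/485 = 12/97
sR = 60/317 = 60/317
mL = -1·sL + 1/2·sR = -894/30749
mR = 1·sL + -1·sR = -2016/30749

12/97 60/317 -894/30749 -2016/30749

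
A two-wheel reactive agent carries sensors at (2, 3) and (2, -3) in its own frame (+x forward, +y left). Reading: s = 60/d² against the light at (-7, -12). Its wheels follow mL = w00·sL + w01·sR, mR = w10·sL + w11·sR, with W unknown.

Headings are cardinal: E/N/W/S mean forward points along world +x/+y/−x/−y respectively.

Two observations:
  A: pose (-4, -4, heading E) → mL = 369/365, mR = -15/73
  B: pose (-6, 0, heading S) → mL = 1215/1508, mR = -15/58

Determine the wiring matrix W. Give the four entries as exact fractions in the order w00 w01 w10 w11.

1 1/2 -1/2 0

obs A: pose=(-4,-4,E) → sL=30/73, sR=6/5, mL=369/365, mR=-15/73
obs B: pose=(-6,0,S) → sL=15/29, sR=15/26, mL=1215/1508, mR=-15/58
sensor matrix S = [[30/73, 6/5], [15/29, 15/26]]; det S = -10557/27521
solve [mL_A; mL_B] = S·[w00; w01] and [mR_A; mR_B] = S·[w10; w11]:
  w00 = 1, w01 = 1/2, w10 = -1/2, w11 = 0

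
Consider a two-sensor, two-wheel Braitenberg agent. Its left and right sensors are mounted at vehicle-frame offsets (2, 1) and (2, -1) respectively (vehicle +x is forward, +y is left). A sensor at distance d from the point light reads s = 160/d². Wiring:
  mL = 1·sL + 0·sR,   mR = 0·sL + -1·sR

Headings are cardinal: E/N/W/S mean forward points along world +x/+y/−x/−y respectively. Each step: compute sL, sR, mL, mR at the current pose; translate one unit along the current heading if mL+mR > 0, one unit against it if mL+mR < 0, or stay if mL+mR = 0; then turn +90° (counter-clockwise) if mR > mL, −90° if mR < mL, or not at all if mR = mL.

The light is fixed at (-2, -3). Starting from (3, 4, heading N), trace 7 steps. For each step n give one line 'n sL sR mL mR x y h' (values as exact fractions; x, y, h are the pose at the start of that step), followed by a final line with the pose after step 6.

n=0: pose=(3,4,N); sL=160/97, sR=160/117; mL=160/97, mR=-160/117; mL+mR=3200/11349 → advance +1; mR−mL=-34240/11349 → turn -1·90°
n=1: pose=(3,5,E); sL=16/13, sR=80/49; mL=16/13, mR=-80/49; mL+mR=-256/637 → advance -1; mR−mL=-1824/637 → turn -1·90°
n=2: pose=(2,5,S); sL=160/61, sR=32/9; mL=160/61, mR=-32/9; mL+mR=-512/549 → advance -1; mR−mL=-3392/549 → turn -1·90°
n=3: pose=(2,6,W); sL=40/17, sR=20/13; mL=40/17, mR=-20/13; mL+mR=180/221 → advance +1; mR−mL=-860/221 → turn -1·90°
n=4: pose=(1,6,N); sL=32/25, sR=160/137; mL=32/25, mR=-160/137; mL+mR=384/3425 → advance +1; mR−mL=-8384/3425 → turn -1·90°
n=5: pose=(1,7,E); sL=80/73, sR=80/53; mL=80/73, mR=-80/53; mL+mR=-1600/3869 → advance -1; mR−mL=-10080/3869 → turn -1·90°
n=6: pose=(0,7,S); sL=160/73, sR=32/13; mL=160/73, mR=-32/13; mL+mR=-256/949 → advance -1; mR−mL=-4416/949 → turn -1·90°

0 160/97 160/117 160/97 -160/117 3 4 N
1 16/13 80/49 16/13 -80/49 3 5 E
2 160/61 32/9 160/61 -32/9 2 5 S
3 40/17 20/13 40/17 -20/13 2 6 W
4 32/25 160/137 32/25 -160/137 1 6 N
5 80/73 80/53 80/73 -80/53 1 7 E
6 160/73 32/13 160/73 -32/13 0 7 S
final 0 8 W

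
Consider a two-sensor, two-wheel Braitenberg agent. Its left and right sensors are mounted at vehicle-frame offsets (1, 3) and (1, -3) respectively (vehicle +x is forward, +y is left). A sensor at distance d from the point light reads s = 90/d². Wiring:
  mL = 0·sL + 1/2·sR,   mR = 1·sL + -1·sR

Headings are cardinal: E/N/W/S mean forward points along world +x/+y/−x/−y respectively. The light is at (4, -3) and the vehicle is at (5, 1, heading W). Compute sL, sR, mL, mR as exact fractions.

90 90/49 45/49 4320/49

left sensor world pos  = (4, -2); dL² = 1
right sensor world pos = (4, 4); dR² = 49
sL = 90/1 = 90
sR = 90/49 = 90/49
mL = 0·sL + 1/2·sR = 45/49
mR = 1·sL + -1·sR = 4320/49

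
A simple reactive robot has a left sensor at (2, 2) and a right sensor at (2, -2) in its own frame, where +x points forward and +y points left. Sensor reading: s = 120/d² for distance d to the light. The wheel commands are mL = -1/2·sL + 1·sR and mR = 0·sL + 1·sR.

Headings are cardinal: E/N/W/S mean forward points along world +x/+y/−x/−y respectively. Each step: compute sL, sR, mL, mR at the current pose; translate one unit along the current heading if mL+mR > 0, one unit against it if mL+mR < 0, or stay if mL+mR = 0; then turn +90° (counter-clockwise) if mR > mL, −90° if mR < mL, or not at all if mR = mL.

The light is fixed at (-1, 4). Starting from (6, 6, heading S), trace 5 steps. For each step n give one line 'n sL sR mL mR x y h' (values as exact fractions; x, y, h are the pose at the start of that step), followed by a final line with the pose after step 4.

0 40/27 24/5 548/135 24/5 6 6 S
1 4/3 60/41 98/123 60/41 6 5 E
2 8/3 120/109 -76/327 120/109 7 5 N
3 10/3 30/13 25/39 30/13 7 6 W
4 40/27 24/5 548/135 24/5 6 6 S
final 6 5 E

n=0: pose=(6,6,S); sL=40/27, sR=24/5; mL=548/135, mR=24/5; mL+mR=1196/135 → advance +1; mR−mL=20/27 → turn +1·90°
n=1: pose=(6,5,E); sL=4/3, sR=60/41; mL=98/123, mR=60/41; mL+mR=278/123 → advance +1; mR−mL=2/3 → turn +1·90°
n=2: pose=(7,5,N); sL=8/3, sR=120/109; mL=-76/327, mR=120/109; mL+mR=284/327 → advance +1; mR−mL=4/3 → turn +1·90°
n=3: pose=(7,6,W); sL=10/3, sR=30/13; mL=25/39, mR=30/13; mL+mR=115/39 → advance +1; mR−mL=5/3 → turn +1·90°
n=4: pose=(6,6,S); sL=40/27, sR=24/5; mL=548/135, mR=24/5; mL+mR=1196/135 → advance +1; mR−mL=20/27 → turn +1·90°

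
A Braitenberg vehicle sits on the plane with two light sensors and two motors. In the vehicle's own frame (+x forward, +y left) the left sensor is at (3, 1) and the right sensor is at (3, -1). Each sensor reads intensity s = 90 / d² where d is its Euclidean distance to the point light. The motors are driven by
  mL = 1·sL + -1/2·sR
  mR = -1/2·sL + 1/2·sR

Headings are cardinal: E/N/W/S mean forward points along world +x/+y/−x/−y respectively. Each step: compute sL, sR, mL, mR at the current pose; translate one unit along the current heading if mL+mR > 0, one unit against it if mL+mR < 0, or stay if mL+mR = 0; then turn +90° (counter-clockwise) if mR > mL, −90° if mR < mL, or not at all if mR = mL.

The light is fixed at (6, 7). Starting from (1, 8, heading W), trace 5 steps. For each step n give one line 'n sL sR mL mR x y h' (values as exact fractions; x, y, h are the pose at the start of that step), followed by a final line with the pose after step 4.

n=0: pose=(1,8,W); sL=45/32, sR=45/34; mL=405/544, mR=-45/1088; mL+mR=45/64 → advance +1; mR−mL=-855/1088 → turn -1·90°
n=1: pose=(0,8,N); sL=18/13, sR=90/41; mL=153/533, mR=216/533; mL+mR=9/13 → advance +1; mR−mL=63/533 → turn +1·90°
n=2: pose=(0,9,W); sL=45/41, sR=1; mL=49/82, mR=-2/41; mL+mR=45/82 → advance +1; mR−mL=-53/82 → turn -1·90°
n=3: pose=(-1,9,N); sL=90/89, sR=90/61; mL=1485/5429, mR=1260/5429; mL+mR=45/89 → advance +1; mR−mL=-225/5429 → turn -1·90°
n=4: pose=(-1,10,E); sL=45/16, sR=9/2; mL=9/16, mR=27/32; mL+mR=45/32 → advance +1; mR−mL=9/32 → turn +1·90°

0 45/32 45/34 405/544 -45/1088 1 8 W
1 18/13 90/41 153/533 216/533 0 8 N
2 45/41 1 49/82 -2/41 0 9 W
3 90/89 90/61 1485/5429 1260/5429 -1 9 N
4 45/16 9/2 9/16 27/32 -1 10 E
final 0 10 N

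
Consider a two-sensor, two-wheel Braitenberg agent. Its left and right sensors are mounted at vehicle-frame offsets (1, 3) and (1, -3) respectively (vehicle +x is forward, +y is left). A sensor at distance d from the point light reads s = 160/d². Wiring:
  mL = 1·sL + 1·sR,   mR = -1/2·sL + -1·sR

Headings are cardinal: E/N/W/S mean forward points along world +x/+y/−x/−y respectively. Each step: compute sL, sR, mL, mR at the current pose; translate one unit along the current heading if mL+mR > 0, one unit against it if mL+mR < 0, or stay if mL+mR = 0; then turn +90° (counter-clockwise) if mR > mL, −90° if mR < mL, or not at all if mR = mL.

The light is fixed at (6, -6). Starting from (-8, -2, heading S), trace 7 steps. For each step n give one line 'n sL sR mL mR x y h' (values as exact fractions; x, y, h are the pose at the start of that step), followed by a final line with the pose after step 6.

0 16/13 80/149 3424/1937 -2232/1937 -8 -2 S
1 32/45 160/261 192/145 -1264/1305 -8 -3 W
2 8/17 1 25/17 -21/17 -9 -3 N
3 32/49 160/197 14144/9653 -10992/9653 -9 -2 E
4 16/13 80/149 3424/1937 -2232/1937 -8 -2 S
5 32/45 160/261 192/145 -1264/1305 -8 -3 W
6 8/17 1 25/17 -21/17 -9 -3 N
final -9 -2 E

n=0: pose=(-8,-2,S); sL=16/13, sR=80/149; mL=3424/1937, mR=-2232/1937; mL+mR=8/13 → advance +1; mR−mL=-5656/1937 → turn -1·90°
n=1: pose=(-8,-3,W); sL=32/45, sR=160/261; mL=192/145, mR=-1264/1305; mL+mR=16/45 → advance +1; mR−mL=-2992/1305 → turn -1·90°
n=2: pose=(-9,-3,N); sL=8/17, sR=1; mL=25/17, mR=-21/17; mL+mR=4/17 → advance +1; mR−mL=-46/17 → turn -1·90°
n=3: pose=(-9,-2,E); sL=32/49, sR=160/197; mL=14144/9653, mR=-10992/9653; mL+mR=16/49 → advance +1; mR−mL=-25136/9653 → turn -1·90°
n=4: pose=(-8,-2,S); sL=16/13, sR=80/149; mL=3424/1937, mR=-2232/1937; mL+mR=8/13 → advance +1; mR−mL=-5656/1937 → turn -1·90°
n=5: pose=(-8,-3,W); sL=32/45, sR=160/261; mL=192/145, mR=-1264/1305; mL+mR=16/45 → advance +1; mR−mL=-2992/1305 → turn -1·90°
n=6: pose=(-9,-3,N); sL=8/17, sR=1; mL=25/17, mR=-21/17; mL+mR=4/17 → advance +1; mR−mL=-46/17 → turn -1·90°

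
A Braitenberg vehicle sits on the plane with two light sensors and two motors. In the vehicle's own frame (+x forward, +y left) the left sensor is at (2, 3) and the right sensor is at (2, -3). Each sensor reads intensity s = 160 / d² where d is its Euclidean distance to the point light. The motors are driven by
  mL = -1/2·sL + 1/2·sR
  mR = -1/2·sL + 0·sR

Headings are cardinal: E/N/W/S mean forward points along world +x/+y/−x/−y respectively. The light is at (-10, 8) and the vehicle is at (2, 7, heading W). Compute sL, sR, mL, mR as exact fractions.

40/29 20/13 30/377 -20/29

left sensor world pos  = (0, 4); dL² = 116
right sensor world pos = (0, 10); dR² = 104
sL = 160/116 = 40/29
sR = 160/104 = 20/13
mL = -1/2·sL + 1/2·sR = 30/377
mR = -1/2·sL + 0·sR = -20/29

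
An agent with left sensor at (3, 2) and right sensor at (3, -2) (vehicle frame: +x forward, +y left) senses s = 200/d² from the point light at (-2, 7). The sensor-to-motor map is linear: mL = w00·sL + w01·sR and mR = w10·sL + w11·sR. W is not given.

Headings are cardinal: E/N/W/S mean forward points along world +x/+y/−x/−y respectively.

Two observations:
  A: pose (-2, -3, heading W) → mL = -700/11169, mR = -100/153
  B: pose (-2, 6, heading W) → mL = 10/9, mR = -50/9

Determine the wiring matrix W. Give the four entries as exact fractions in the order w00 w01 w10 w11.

1 -1/2 -1/2 0

obs A: pose=(-2,-3,W) → sL=200/153, sR=200/73, mL=-700/11169, mR=-100/153
obs B: pose=(-2,6,W) → sL=100/9, sR=20, mL=10/9, mR=-50/9
sensor matrix S = [[200/153, 200/73], [100/9, 20]]; det S = -16000/3723
solve [mL_A; mL_B] = S·[w00; w01] and [mR_A; mR_B] = S·[w10; w11]:
  w00 = 1, w01 = -1/2, w10 = -1/2, w11 = 0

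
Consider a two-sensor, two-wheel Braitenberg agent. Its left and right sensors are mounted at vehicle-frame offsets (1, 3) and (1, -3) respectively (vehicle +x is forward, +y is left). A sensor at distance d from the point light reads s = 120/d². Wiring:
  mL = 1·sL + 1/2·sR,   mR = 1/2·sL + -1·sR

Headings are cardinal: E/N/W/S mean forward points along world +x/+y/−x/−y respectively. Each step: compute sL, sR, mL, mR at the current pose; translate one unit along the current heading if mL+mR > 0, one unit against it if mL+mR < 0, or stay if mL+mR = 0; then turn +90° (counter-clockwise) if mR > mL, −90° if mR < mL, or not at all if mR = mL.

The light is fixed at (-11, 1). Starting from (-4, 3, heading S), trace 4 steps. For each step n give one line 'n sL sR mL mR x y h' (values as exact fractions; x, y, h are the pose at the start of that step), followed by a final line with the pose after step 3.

n=0: pose=(-4,3,S); sL=120/101, sR=120/17; mL=8100/1717, mR=-11100/1717; mL+mR=-3000/1717 → advance -1; mR−mL=-19200/1717 → turn -1·90°
n=1: pose=(-4,4,W); sL=10/3, sR=5/3; mL=25/6, mR=0; mL+mR=25/6 → advance +1; mR−mL=-25/6 → turn -1·90°
n=2: pose=(-5,4,N); sL=24/5, sR=120/97; mL=2628/485, mR=564/485; mL+mR=3192/485 → advance +1; mR−mL=-2064/485 → turn -1·90°
n=3: pose=(-5,5,E); sL=60/49, sR=12/5; mL=594/245, mR=-438/245; mL+mR=156/245 → advance +1; mR−mL=-1032/245 → turn -1·90°

0 120/101 120/17 8100/1717 -11100/1717 -4 3 S
1 10/3 5/3 25/6 0 -4 4 W
2 24/5 120/97 2628/485 564/485 -5 4 N
3 60/49 12/5 594/245 -438/245 -5 5 E
final -4 5 S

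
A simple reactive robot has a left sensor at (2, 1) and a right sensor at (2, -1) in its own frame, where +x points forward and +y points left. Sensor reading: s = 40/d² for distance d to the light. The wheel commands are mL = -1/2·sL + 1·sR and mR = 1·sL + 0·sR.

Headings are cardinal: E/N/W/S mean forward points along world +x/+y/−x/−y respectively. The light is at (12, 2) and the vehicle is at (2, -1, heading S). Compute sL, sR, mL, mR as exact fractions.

left sensor world pos  = (3, -3); dL² = 106
right sensor world pos = (1, -3); dR² = 146
sL = 40/106 = 20/53
sR = 40/146 = 20/73
mL = -1/2·sL + 1·sR = 330/3869
mR = 1·sL + 0·sR = 20/53

20/53 20/73 330/3869 20/53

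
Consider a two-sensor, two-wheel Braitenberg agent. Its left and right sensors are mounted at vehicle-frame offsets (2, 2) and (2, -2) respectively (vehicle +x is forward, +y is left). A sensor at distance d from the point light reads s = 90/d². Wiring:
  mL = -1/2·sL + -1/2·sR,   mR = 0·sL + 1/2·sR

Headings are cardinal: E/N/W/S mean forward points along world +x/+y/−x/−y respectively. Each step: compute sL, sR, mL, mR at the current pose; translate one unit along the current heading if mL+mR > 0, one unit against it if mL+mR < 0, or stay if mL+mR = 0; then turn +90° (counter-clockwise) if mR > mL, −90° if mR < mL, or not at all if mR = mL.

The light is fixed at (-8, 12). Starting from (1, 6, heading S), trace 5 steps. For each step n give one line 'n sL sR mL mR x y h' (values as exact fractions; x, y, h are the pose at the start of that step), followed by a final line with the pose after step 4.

n=0: pose=(1,6,S); sL=18/37, sR=90/113; mL=-2682/4181, mR=45/113; mL+mR=-9/37 → advance -1; mR−mL=4347/4181 → turn +1·90°
n=1: pose=(1,7,E); sL=9/13, sR=9/17; mL=-135/221, mR=9/34; mL+mR=-9/26 → advance -1; mR−mL=387/442 → turn +1·90°
n=2: pose=(0,7,N); sL=2, sR=90/109; mL=-154/109, mR=45/109; mL+mR=-1 → advance -1; mR−mL=199/109 → turn +1·90°
n=3: pose=(0,6,W); sL=9/10, sR=45/26; mL=-171/130, mR=45/52; mL+mR=-9/20 → advance -1; mR−mL=567/260 → turn +1·90°
n=4: pose=(1,6,S); sL=18/37, sR=90/113; mL=-2682/4181, mR=45/113; mL+mR=-9/37 → advance -1; mR−mL=4347/4181 → turn +1·90°

0 18/37 90/113 -2682/4181 45/113 1 6 S
1 9/13 9/17 -135/221 9/34 1 7 E
2 2 90/109 -154/109 45/109 0 7 N
3 9/10 45/26 -171/130 45/52 0 6 W
4 18/37 90/113 -2682/4181 45/113 1 6 S
final 1 7 E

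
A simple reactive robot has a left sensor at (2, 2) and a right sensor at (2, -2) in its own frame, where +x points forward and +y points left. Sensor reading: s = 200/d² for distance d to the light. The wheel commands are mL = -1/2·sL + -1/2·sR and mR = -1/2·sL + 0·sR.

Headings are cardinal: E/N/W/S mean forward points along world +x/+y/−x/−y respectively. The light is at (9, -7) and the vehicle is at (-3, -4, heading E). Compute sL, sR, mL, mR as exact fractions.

8/5 200/101 -904/505 -4/5

left sensor world pos  = (-1, -2); dL² = 125
right sensor world pos = (-1, -6); dR² = 101
sL = 200/125 = 8/5
sR = 200/101 = 200/101
mL = -1/2·sL + -1/2·sR = -904/505
mR = -1/2·sL + 0·sR = -4/5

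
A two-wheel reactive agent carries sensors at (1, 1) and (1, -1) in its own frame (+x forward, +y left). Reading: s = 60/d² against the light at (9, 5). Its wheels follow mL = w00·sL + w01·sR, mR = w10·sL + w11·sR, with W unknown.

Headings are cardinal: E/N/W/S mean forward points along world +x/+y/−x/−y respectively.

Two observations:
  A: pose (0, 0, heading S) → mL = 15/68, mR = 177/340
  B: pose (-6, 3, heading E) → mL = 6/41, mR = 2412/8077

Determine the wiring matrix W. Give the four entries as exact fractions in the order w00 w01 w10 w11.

obs A: pose=(0,0,S) → sL=3/5, sR=15/34, mL=15/68, mR=177/340
obs B: pose=(-6,3,E) → sL=60/197, sR=12/41, mL=6/41, mR=2412/8077
sensor matrix S = [[3/5, 15/34], [60/197, 12/41]]; det S = 28314/686545
solve [mL_A; mL_B] = S·[w00; w01] and [mR_A; mR_B] = S·[w10; w11]:
  w00 = 0, w01 = 1/2, w10 = 1/2, w11 = 1/2

0 1/2 1/2 1/2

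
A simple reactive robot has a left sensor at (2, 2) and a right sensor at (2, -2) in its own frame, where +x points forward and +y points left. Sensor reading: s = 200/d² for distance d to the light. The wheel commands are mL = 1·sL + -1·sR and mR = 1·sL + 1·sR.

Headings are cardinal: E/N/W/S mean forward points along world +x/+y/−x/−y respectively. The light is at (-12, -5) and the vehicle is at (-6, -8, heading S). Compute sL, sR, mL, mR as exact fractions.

200/89 200/41 -9600/3649 26000/3649

left sensor world pos  = (-4, -10); dL² = 89
right sensor world pos = (-8, -10); dR² = 41
sL = 200/89 = 200/89
sR = 200/41 = 200/41
mL = 1·sL + -1·sR = -9600/3649
mR = 1·sL + 1·sR = 26000/3649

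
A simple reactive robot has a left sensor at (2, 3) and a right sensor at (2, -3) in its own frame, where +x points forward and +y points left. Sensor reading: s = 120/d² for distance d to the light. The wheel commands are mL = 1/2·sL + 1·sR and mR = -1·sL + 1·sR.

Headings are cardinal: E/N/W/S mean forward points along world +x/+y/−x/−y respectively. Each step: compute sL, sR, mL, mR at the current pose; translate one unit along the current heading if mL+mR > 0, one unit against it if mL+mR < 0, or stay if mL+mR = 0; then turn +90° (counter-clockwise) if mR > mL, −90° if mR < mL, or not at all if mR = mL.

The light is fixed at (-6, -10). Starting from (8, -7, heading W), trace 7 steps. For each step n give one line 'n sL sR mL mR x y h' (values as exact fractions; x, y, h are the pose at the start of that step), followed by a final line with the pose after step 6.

0 5/6 2/3 13/12 -1/6 8 -7 W
1 24/25 120/281 6372/7025 -3744/7025 7 -7 N
2 60/137 60/113 11610/15481 1440/15481 7 -6 E
3 120/293 24/25 8532/7325 4032/7325 8 -6 S
4 5/6 2/3 13/12 -1/6 8 -7 W
5 24/25 120/281 6372/7025 -3744/7025 7 -7 N
6 60/137 60/113 11610/15481 1440/15481 7 -6 E
final 8 -6 S

n=0: pose=(8,-7,W); sL=5/6, sR=2/3; mL=13/12, mR=-1/6; mL+mR=11/12 → advance +1; mR−mL=-5/4 → turn -1·90°
n=1: pose=(7,-7,N); sL=24/25, sR=120/281; mL=6372/7025, mR=-3744/7025; mL+mR=2628/7025 → advance +1; mR−mL=-36/25 → turn -1·90°
n=2: pose=(7,-6,E); sL=60/137, sR=60/113; mL=11610/15481, mR=1440/15481; mL+mR=13050/15481 → advance +1; mR−mL=-90/137 → turn -1·90°
n=3: pose=(8,-6,S); sL=120/293, sR=24/25; mL=8532/7325, mR=4032/7325; mL+mR=12564/7325 → advance +1; mR−mL=-180/293 → turn -1·90°
n=4: pose=(8,-7,W); sL=5/6, sR=2/3; mL=13/12, mR=-1/6; mL+mR=11/12 → advance +1; mR−mL=-5/4 → turn -1·90°
n=5: pose=(7,-7,N); sL=24/25, sR=120/281; mL=6372/7025, mR=-3744/7025; mL+mR=2628/7025 → advance +1; mR−mL=-36/25 → turn -1·90°
n=6: pose=(7,-6,E); sL=60/137, sR=60/113; mL=11610/15481, mR=1440/15481; mL+mR=13050/15481 → advance +1; mR−mL=-90/137 → turn -1·90°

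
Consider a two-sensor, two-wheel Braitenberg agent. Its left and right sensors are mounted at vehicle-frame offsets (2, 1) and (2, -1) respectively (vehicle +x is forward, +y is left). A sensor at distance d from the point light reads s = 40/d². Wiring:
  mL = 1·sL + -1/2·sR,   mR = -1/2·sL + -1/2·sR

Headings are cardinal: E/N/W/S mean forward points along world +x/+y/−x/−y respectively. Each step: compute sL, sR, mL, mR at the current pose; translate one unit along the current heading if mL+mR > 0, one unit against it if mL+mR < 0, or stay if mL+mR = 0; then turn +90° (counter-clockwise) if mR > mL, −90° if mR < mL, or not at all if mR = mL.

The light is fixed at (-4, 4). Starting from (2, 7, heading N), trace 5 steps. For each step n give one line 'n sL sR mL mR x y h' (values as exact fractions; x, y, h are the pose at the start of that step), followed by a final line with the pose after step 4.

n=0: pose=(2,7,N); sL=4/5, sR=20/37; mL=98/185, mR=-124/185; mL+mR=-26/185 → advance -1; mR−mL=-6/5 → turn -1·90°
n=1: pose=(2,6,E); sL=40/73, sR=8/13; mL=228/949, mR=-552/949; mL+mR=-324/949 → advance -1; mR−mL=-60/73 → turn -1·90°
n=2: pose=(1,6,S); sL=10/9, sR=5/2; mL=-5/36, mR=-65/36; mL+mR=-35/18 → advance -1; mR−mL=-5/3 → turn -1·90°
n=3: pose=(1,7,W); sL=40/13, sR=8/5; mL=148/65, mR=-152/65; mL+mR=-4/65 → advance -1; mR−mL=-60/13 → turn -1·90°
n=4: pose=(2,7,N); sL=4/5, sR=20/37; mL=98/185, mR=-124/185; mL+mR=-26/185 → advance -1; mR−mL=-6/5 → turn -1·90°

0 4/5 20/37 98/185 -124/185 2 7 N
1 40/73 8/13 228/949 -552/949 2 6 E
2 10/9 5/2 -5/36 -65/36 1 6 S
3 40/13 8/5 148/65 -152/65 1 7 W
4 4/5 20/37 98/185 -124/185 2 7 N
final 2 6 E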